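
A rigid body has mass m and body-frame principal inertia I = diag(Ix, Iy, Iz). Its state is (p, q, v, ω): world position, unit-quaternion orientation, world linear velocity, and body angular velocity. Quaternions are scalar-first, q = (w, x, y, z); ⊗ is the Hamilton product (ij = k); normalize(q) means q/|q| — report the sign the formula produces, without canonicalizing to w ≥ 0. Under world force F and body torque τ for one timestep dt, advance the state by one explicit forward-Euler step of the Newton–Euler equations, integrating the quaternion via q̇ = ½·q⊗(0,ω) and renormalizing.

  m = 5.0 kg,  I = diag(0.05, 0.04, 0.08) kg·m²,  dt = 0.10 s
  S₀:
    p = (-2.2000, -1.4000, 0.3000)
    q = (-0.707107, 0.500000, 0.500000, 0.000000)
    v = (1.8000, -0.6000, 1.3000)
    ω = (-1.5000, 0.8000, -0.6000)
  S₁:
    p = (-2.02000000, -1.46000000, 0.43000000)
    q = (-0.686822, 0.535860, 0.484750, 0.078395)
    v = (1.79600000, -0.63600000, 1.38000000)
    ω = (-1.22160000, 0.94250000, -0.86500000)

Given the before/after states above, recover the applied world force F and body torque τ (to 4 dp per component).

Δω = ω₁−ω₀ = (0.27840000, 0.14250000, -0.26500000)
τ = I·(Δω/dt) + ω₀×(Iω₀) = (0.1200, 0.0300, -0.2000)
v₁ − v₀ = (-0.00400000, -0.03600000, 0.08000000)
m·(v₁−v₀)/dt = (-0.2000, -1.8000, 4.0000)

F = (-0.2000, -1.8000, 4.0000)
τ = (0.1200, 0.0300, -0.2000)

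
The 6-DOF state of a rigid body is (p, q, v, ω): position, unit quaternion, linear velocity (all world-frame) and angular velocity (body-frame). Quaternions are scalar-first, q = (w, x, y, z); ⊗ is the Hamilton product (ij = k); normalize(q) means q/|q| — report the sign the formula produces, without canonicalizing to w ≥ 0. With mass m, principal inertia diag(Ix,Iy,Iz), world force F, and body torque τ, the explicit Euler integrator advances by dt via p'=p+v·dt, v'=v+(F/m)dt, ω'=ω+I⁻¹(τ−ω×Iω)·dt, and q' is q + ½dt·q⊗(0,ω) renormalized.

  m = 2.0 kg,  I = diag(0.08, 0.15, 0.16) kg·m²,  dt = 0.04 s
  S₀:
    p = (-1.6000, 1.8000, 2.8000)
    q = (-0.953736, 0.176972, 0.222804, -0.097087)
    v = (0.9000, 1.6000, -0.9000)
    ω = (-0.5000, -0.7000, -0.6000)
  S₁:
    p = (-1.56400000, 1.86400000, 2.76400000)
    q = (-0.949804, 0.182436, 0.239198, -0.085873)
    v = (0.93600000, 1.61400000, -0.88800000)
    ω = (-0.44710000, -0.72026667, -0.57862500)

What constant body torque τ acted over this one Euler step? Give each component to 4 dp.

τ = (0.1100, -0.1000, 0.1100)

rate change Δω = (0.05290000, -0.02026667, 0.02137500)
gyro term ω₀×Iω₀ = (0.0042, -0.0240, 0.0245)
applied torque τ = (0.1100, -0.1000, 0.1100)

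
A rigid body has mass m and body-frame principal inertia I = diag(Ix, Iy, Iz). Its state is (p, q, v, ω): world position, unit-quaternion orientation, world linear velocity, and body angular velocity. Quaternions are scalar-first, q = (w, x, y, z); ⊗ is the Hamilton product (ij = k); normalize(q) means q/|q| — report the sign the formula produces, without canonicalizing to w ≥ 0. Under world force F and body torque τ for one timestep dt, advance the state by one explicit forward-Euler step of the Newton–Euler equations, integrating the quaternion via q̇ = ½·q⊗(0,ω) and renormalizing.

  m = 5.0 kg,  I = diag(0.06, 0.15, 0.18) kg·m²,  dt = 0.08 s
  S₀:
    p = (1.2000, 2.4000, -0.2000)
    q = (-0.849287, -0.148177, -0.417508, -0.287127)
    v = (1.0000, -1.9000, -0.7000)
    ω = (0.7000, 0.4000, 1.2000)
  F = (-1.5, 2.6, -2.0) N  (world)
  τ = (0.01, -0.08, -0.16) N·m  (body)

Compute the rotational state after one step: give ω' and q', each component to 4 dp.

precession coupling ω×(Iω) = (0.0144, -0.1008, 0.0252)
angular accel α = (-0.0733, 0.1387, -1.0289)
ω' = ω + α·dt = (0.6941, 0.4111, 1.1177)
q⊗(0,ω) = (0.6152795, -0.9806597, -0.3628913, -0.7861596)
q + ½dt·q⊗(0,ω), renormalized = (-0.8233, -0.1871, -0.4313, -0.3180)

ω' = (0.6941, 0.4111, 1.1177)
q' = (-0.8233, -0.1871, -0.4313, -0.3180)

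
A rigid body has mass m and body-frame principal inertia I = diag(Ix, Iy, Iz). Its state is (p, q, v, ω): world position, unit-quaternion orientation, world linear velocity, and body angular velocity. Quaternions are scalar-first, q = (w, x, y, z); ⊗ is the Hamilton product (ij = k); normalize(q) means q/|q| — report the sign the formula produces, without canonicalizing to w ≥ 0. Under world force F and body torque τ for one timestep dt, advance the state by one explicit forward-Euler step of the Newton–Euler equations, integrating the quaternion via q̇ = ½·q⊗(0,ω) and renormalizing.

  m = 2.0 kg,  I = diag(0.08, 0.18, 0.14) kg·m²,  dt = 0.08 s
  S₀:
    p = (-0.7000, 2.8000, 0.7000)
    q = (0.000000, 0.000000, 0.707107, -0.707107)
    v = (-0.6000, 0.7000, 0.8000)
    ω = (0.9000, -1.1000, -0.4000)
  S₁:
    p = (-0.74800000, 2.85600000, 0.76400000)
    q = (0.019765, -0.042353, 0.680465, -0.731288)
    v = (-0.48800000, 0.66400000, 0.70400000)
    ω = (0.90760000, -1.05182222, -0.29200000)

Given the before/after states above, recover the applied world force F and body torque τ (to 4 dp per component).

Δω = ω₁−ω₀ = (0.00760000, 0.04817778, 0.10800000)
precession coupling = (-0.0176, 0.0216, -0.0990)
applied torque τ = (-0.0100, 0.1300, 0.0900)
velocity change Δv = (0.11200000, -0.03600000, -0.09600000)
F = m·Δv/dt = (2.8000, -0.9000, -2.4000)

F = (2.8000, -0.9000, -2.4000)
τ = (-0.0100, 0.1300, 0.0900)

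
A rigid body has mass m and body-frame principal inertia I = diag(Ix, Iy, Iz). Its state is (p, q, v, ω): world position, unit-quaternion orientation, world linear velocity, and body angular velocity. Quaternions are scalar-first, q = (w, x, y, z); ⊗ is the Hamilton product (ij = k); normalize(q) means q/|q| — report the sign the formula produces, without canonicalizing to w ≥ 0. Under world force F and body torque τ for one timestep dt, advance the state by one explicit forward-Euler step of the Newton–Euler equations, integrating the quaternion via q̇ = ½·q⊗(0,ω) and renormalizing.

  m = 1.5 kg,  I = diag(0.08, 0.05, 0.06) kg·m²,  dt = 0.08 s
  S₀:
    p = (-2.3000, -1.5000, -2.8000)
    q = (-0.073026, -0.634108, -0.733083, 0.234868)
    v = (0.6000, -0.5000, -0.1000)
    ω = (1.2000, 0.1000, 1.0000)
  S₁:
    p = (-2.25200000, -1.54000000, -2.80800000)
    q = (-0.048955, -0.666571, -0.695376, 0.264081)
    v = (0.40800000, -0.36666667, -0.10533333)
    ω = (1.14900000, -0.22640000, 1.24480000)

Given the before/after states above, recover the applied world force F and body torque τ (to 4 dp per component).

Δω = ω₁−ω₀ = (-0.05100000, -0.32640000, 0.24480000)
I·α + gyro = (-0.0500, -0.1800, 0.1800)
velocity change Δv = (-0.19200000, 0.13333333, -0.00533333)
F = m·Δv/dt = (-3.6000, 2.5000, -0.1000)

F = (-3.6000, 2.5000, -0.1000)
τ = (-0.0500, -0.1800, 0.1800)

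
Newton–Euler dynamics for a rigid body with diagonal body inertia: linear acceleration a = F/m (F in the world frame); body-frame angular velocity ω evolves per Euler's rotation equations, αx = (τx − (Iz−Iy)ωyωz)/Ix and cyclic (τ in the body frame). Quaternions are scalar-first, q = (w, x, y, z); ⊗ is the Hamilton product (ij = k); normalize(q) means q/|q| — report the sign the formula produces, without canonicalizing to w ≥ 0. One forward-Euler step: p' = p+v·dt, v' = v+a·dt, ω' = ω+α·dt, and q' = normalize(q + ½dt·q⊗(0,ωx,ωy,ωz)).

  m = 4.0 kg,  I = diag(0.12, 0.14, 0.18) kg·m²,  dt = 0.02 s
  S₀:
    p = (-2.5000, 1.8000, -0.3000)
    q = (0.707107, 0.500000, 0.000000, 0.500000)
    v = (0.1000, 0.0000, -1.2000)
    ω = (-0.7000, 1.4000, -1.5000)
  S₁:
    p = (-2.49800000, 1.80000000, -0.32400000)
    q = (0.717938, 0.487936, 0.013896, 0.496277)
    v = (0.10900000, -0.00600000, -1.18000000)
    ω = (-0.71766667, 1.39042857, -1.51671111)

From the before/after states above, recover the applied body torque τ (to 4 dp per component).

rate change Δω = (-0.01766667, -0.00957143, -0.01671111)
ω₀×(Iω₀) = (-0.0840, -0.0630, -0.0196)
applied torque τ = (-0.1900, -0.1300, -0.1700)

τ = (-0.1900, -0.1300, -0.1700)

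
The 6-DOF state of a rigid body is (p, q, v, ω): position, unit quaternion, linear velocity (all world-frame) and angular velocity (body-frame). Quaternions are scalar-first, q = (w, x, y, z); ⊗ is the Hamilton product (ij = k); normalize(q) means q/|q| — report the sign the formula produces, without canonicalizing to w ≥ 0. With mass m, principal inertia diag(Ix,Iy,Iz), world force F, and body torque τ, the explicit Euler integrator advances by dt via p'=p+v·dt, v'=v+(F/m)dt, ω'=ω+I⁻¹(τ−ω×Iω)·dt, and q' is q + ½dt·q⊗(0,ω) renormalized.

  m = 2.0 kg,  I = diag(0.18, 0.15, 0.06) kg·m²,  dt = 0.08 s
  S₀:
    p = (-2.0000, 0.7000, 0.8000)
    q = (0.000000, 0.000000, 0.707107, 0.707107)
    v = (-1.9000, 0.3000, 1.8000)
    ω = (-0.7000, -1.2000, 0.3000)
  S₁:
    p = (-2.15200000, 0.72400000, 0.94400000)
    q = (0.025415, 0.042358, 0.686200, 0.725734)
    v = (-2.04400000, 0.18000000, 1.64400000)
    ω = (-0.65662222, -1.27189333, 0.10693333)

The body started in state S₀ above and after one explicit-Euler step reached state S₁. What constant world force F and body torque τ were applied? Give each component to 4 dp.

velocity change Δv = (-0.14400000, -0.12000000, -0.15600000)
applied force F = (-3.6000, -3.0000, -3.9000)
rate change Δω = (0.04337778, -0.07189333, -0.19306667)
gyro term ω₀×Iω₀ = (0.0324, -0.0252, -0.0252)
I·α + gyro = (0.1300, -0.1600, -0.1700)

F = (-3.6000, -3.0000, -3.9000)
τ = (0.1300, -0.1600, -0.1700)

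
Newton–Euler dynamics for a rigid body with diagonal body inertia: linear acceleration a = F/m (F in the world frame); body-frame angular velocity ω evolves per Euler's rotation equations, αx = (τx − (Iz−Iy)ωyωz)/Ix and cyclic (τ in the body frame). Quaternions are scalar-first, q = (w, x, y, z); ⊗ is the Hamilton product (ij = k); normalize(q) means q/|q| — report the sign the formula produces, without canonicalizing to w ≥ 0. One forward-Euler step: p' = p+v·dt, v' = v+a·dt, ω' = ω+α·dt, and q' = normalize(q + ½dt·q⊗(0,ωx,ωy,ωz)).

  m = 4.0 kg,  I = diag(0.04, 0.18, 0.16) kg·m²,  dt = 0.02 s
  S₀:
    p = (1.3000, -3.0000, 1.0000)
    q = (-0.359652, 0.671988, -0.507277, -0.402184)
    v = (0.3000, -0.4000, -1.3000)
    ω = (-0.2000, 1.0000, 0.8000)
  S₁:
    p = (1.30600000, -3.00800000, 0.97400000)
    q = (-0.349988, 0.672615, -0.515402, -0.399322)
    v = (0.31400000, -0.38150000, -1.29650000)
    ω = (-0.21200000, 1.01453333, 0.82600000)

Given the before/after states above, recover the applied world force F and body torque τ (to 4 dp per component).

F = (2.8000, 3.7000, 0.7000)
τ = (-0.0400, 0.1500, 0.1800)

rate change Δω = (-0.01200000, 0.01453333, 0.02600000)
precession coupling = (-0.0160, 0.0192, -0.0280)
τ = I·(Δω/dt) + ω₀×(Iω₀) = (-0.0400, 0.1500, 0.1800)
velocity change Δv = (0.01400000, 0.01850000, 0.00350000)
applied force F = (2.8000, 3.7000, 0.7000)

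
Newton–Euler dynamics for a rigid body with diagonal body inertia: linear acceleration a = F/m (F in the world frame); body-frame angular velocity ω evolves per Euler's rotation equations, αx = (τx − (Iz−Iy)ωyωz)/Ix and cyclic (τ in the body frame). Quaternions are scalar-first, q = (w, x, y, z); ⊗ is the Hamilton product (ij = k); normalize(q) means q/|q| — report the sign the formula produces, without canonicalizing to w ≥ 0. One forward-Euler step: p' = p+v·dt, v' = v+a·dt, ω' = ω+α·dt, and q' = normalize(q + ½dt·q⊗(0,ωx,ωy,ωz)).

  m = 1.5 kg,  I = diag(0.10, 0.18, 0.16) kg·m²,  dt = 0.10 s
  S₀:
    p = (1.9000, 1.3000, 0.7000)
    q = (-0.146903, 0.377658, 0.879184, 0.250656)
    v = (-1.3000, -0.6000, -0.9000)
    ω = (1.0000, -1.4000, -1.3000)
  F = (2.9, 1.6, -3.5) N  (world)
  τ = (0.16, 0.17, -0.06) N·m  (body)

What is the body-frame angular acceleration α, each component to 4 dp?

gyro term ω×Iω = (-0.0364, 0.0780, -0.1120)
α = I⁻¹(τ − ω×Iω) = (1.9640, 0.5111, 0.3250)

α = (1.9640, 0.5111, 0.3250)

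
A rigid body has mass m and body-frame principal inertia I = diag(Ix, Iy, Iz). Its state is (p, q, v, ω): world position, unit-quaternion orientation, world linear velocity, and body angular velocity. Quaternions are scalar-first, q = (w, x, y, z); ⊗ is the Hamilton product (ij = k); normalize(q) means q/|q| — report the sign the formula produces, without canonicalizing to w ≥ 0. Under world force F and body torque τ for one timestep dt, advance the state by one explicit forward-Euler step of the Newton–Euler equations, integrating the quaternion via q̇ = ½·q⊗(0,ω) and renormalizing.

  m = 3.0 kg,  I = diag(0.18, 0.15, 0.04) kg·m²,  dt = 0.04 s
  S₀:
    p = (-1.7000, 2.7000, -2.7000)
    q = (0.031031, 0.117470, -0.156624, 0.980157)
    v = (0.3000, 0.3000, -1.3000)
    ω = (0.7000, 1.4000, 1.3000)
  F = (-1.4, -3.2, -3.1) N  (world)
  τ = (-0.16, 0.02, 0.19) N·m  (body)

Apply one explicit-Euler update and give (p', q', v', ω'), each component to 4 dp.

p' = (-1.6880, 2.7120, -2.7520)
q' = (0.0083, 0.0863, -0.1450, 0.9856)
v' = (0.2813, 0.2573, -1.3413)
ω' = (0.7089, 1.3714, 1.5194)

p' = p + v·dt = (-1.6880, 2.7120, -2.7520)
v + (F/m)dt = (0.2813, 0.2573, -1.3413)
(τ − ω×Iω)/I = (0.2233, -0.7160, 5.4850)
ω + α·dt = (0.7089, 1.3714, 1.5194)
q⊗(0,ω) = (-1.1371595, -1.5541093, 0.5768423, 0.3144351)
q + ½dt·q⊗(0,ω), renormalized = (0.0083, 0.0863, -0.1450, 0.9856)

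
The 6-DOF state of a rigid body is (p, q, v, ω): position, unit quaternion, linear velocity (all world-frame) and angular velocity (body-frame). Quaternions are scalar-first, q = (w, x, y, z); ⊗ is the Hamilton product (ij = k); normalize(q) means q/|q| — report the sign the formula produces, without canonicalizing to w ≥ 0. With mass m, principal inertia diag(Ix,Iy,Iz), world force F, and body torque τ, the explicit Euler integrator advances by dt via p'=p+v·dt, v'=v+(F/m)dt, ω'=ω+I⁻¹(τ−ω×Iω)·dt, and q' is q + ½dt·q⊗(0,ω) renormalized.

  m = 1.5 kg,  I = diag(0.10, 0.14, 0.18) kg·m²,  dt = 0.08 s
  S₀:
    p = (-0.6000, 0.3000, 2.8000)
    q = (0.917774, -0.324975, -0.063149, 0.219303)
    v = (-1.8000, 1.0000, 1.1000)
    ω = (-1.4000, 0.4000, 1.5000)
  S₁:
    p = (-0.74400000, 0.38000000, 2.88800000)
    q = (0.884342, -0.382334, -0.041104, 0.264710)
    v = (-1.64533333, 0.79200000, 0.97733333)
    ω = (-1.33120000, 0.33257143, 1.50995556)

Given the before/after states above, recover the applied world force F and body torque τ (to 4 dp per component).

F = (2.9000, -3.9000, -2.3000)
τ = (0.1100, 0.0500, 0.0000)

ω₁ − ω₀ = (0.06880000, -0.06742857, 0.00995556)
I·α + gyro = (0.1100, 0.0500, 0.0000)
velocity change Δv = (0.15466667, -0.20800000, -0.12266667)
F = m·Δv/dt = (2.9000, -3.9000, -2.3000)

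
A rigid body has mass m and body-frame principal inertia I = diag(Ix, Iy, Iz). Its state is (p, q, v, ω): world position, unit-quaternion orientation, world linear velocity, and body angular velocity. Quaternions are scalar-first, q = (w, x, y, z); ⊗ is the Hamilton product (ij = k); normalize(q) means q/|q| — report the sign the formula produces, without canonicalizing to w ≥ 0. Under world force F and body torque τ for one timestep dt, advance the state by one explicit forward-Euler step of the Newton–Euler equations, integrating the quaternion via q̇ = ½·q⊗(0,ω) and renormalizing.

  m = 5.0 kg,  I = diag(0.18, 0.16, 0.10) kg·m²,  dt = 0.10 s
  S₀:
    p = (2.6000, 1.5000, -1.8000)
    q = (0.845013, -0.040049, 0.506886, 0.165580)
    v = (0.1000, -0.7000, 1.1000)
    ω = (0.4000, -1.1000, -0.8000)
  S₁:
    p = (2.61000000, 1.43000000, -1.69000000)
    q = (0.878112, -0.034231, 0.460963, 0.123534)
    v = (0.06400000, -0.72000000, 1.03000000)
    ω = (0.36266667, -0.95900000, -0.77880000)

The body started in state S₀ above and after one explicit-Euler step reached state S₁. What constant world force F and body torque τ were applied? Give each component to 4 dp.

velocity change Δv = (-0.03600000, -0.02000000, -0.07000000)
m·(v₁−v₀)/dt = (-1.8000, -1.0000, -3.5000)
ω₁ − ω₀ = (-0.03733333, 0.14100000, 0.02120000)
gyro term ω₀×Iω₀ = (-0.0528, -0.0256, 0.0088)
τ = I·(Δω/dt) + ω₀×(Iω₀) = (-0.1200, 0.2000, 0.0300)

F = (-1.8000, -1.0000, -3.5000)
τ = (-0.1200, 0.2000, 0.0300)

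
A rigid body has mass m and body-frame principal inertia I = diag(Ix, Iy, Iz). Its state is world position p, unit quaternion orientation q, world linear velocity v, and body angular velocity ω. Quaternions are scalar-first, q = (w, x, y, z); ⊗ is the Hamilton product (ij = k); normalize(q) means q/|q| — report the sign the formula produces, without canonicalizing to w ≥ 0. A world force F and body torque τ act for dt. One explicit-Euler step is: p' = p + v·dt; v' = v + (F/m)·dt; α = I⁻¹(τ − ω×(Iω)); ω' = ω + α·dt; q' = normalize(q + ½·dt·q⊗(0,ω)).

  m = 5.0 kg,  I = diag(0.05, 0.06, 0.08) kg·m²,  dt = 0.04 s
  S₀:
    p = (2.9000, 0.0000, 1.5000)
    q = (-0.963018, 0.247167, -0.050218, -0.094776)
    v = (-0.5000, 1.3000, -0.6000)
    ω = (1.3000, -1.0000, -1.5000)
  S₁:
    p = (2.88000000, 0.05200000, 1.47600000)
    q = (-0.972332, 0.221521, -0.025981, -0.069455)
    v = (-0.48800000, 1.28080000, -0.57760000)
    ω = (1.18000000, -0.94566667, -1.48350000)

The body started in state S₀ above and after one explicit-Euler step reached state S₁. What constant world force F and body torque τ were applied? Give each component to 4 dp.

velocity change Δv = (0.01200000, -0.01920000, 0.02240000)
m·(v₁−v₀)/dt = (1.5000, -2.4000, 2.8000)
ω₁ − ω₀ = (-0.12000000, 0.05433333, 0.01650000)
gyro term ω₀×Iω₀ = (0.0300, 0.0585, -0.0130)
τ = I·(Δω/dt) + ω₀×(Iω₀) = (-0.1200, 0.1400, 0.0200)

F = (1.5000, -2.4000, 2.8000)
τ = (-0.1200, 0.1400, 0.0200)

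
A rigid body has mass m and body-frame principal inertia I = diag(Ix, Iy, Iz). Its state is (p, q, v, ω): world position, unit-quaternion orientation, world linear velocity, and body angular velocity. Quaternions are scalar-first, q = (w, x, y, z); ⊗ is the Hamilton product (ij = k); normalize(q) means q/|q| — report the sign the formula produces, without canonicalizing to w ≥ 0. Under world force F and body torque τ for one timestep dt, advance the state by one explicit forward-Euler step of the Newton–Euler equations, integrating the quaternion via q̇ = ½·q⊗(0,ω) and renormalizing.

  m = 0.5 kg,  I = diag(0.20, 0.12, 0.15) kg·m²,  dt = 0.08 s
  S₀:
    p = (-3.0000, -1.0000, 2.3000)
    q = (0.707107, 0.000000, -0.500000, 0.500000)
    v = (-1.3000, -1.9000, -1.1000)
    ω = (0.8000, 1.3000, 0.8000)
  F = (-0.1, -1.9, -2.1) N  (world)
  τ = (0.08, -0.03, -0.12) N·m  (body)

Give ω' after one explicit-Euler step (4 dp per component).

ω' = (0.8195, 1.2587, 0.7804)

angular accel α = (0.2440, -0.5167, -0.2453)
ω' = ω + α·dt = (0.8195, 1.2587, 0.7804)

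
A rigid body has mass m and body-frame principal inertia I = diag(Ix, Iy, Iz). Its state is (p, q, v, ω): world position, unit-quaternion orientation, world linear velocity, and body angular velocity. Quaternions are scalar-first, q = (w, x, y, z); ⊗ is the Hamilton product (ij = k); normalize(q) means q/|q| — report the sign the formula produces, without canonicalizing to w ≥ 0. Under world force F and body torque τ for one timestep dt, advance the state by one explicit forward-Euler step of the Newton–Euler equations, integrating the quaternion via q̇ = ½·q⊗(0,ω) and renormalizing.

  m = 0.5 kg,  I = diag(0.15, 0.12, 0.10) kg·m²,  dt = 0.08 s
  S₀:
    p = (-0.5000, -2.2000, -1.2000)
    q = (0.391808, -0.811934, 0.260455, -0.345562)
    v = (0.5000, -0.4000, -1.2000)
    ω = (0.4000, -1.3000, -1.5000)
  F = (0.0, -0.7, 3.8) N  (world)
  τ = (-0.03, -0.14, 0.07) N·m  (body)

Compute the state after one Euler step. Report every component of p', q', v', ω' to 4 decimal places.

p' = (-0.4600, -2.2320, -1.2960)
q' = (0.3963, -0.8365, 0.1852, -0.3299)
v' = (0.5000, -0.5120, -0.5920)
ω' = (0.4048, -1.3733, -1.4565)

a = (0.0000, -1.4000, 7.6000)
p' = p + v·dt = (-0.4600, -2.2320, -1.2960)
v + (F/m)dt = (0.5000, -0.5120, -0.5920)
ω×(Iω) gyroscopic = (-0.0390, -0.0300, 0.0156)
angular accel α = (0.0600, -0.9167, 0.5440)
ω + α·dt = (0.4048, -1.3733, -1.4565)
q⊗(0,ω) = (0.1450221, -0.6831899, -1.8654762, 0.3636202)
q' = normalize(q + ½dt·q⊗(0,ω)) = (0.3963, -0.8365, 0.1852, -0.3299)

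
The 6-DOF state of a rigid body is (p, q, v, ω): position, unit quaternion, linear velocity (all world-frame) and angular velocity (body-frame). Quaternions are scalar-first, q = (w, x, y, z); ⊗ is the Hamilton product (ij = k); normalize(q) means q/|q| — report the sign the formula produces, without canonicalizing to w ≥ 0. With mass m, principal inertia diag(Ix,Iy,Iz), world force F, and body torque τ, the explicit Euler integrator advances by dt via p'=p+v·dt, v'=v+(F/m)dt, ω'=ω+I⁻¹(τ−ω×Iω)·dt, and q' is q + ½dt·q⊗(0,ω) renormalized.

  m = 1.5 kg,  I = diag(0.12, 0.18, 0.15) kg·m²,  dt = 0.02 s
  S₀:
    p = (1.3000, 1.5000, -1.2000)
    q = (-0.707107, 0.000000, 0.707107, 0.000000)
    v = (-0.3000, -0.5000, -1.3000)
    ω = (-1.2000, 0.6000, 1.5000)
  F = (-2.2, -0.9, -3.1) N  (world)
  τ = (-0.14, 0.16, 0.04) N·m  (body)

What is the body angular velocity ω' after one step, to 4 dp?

ω' = (-1.2188, 0.6118, 1.5111)

ω×(Iω) gyroscopic = (-0.0270, 0.0540, -0.0432)
α = I⁻¹(τ − ω×Iω) = (-0.9417, 0.5889, 0.5547)
ω' = ω + α·dt = (-1.2188, 0.6118, 1.5111)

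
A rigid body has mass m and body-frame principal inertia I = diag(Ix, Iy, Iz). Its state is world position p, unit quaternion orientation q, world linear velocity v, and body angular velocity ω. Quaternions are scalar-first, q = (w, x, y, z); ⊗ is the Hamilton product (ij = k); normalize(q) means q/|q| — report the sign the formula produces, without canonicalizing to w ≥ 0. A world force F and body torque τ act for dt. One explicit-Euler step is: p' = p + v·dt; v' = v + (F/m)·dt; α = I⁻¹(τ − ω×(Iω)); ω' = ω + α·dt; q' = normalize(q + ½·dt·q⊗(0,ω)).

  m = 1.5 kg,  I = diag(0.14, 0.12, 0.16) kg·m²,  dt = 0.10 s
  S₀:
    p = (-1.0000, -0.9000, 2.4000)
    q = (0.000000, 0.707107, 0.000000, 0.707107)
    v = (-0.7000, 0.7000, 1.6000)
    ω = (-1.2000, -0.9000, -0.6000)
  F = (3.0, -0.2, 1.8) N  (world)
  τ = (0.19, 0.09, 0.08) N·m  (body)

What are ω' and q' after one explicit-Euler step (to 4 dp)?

precession coupling ω×(Iω) = (0.0216, -0.0144, -0.0216)
α = I⁻¹(τ − ω×Iω) = (1.2029, 0.8700, 0.6350)
new body rate ω' = (-1.0797, -0.8130, -0.5365)
q⊗(0,ω) = (1.2727926, 0.6363963, -0.4242642, -0.6363963)
updated quaternion q' = (0.0634, 0.7365, -0.0211, 0.6731)

ω' = (-1.0797, -0.8130, -0.5365)
q' = (0.0634, 0.7365, -0.0211, 0.6731)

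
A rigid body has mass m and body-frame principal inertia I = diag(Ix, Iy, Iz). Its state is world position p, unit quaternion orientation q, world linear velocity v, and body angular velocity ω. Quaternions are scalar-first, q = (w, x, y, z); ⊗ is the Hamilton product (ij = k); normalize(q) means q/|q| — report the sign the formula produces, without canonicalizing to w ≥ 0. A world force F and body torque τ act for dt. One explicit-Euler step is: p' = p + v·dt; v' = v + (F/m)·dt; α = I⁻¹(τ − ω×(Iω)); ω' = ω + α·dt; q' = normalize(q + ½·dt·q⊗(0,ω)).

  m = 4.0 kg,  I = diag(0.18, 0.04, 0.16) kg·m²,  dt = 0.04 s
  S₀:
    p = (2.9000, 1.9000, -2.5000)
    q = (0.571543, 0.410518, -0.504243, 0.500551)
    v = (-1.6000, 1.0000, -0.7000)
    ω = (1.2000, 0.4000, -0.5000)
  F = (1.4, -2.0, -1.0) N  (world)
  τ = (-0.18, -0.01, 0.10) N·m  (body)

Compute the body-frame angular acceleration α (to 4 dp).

precession coupling ω×(Iω) = (-0.0240, -0.0120, -0.0672)
(τ − ω×Iω)/I = (-0.8667, 0.0500, 1.0450)

α = (-0.8667, 0.0500, 1.0450)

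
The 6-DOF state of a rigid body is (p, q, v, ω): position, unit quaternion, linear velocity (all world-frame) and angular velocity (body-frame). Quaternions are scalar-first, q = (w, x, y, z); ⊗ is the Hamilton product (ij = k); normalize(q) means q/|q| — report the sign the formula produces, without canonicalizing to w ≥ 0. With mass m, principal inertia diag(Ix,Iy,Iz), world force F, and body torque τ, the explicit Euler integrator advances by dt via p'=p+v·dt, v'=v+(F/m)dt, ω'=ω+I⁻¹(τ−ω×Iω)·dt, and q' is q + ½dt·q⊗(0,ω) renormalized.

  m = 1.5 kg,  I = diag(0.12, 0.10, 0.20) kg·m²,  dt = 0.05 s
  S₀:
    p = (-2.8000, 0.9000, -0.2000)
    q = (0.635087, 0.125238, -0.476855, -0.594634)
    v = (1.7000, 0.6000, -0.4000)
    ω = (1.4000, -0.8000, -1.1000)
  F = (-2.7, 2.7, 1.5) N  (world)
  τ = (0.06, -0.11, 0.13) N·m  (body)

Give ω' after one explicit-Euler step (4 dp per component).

gyro term ω×Iω = (0.0880, 0.1232, 0.0224)
α = I⁻¹(τ − ω×Iω) = (-0.2333, -2.3320, 0.5380)
new body rate ω' = (1.3883, -0.9166, -1.0731)

ω' = (1.3883, -0.9166, -1.0731)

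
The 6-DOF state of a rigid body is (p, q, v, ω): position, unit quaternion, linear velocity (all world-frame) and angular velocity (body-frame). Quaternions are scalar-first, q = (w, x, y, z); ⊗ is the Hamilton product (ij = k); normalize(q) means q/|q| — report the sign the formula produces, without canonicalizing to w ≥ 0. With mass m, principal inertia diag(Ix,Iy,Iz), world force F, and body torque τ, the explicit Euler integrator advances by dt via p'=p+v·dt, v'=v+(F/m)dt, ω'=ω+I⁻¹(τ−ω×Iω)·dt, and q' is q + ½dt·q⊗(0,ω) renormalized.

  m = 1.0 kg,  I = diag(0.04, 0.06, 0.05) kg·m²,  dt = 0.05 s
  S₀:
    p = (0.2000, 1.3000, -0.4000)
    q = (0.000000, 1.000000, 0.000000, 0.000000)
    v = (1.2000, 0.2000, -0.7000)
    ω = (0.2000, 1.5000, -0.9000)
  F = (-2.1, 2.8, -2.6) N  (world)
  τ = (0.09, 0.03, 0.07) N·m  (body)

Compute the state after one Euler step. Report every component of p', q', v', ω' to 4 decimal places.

p' = (0.2600, 1.3100, -0.4350)
q' = (-0.0050, 0.9990, 0.0225, 0.0375)
v' = (1.0950, 0.3400, -0.8300)
ω' = (0.2956, 1.5235, -0.8360)

α = I⁻¹(τ − ω×Iω) = (1.9125, 0.4700, 1.2800)
ω' = ω + α·dt = (0.2956, 1.5235, -0.8360)
2q̇ = q⊗(0,ω) = (-0.2000000, 0.0000000, 0.9000000, 1.5000000)
q' = normalize(q + ½dt·q⊗(0,ω)) = (-0.0050, 0.9990, 0.0225, 0.0375)
a = F/m = (-2.1000, 2.8000, -2.6000)
p' = p + v·dt = (0.2600, 1.3100, -0.4350)
v' = v + a·dt = (1.0950, 0.3400, -0.8300)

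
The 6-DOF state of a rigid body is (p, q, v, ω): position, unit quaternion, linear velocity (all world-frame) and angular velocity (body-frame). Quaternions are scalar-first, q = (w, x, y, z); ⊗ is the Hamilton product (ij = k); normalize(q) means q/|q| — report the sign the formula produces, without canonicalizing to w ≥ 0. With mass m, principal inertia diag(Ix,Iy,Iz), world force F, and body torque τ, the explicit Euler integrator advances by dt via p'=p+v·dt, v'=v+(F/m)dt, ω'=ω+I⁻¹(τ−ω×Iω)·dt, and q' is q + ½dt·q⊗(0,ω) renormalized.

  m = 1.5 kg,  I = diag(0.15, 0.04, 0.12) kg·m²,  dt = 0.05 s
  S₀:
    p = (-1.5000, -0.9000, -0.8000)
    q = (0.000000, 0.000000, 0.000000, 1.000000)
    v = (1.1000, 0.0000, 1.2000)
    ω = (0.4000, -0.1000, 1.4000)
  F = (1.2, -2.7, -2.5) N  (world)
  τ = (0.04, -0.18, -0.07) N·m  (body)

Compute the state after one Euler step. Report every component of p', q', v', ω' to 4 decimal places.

ω×(Iω) gyroscopic = (-0.0112, 0.0168, 0.0044)
α = I⁻¹(τ − ω×Iω) = (0.3413, -4.9200, -0.6200)
new body rate ω' = (0.4171, -0.3460, 1.3690)
2q̇ = q⊗(0,ω) = (-1.4000000, 0.1000000, 0.4000000, 0.0000000)
updated quaternion q' = (-0.0350, 0.0025, 0.0100, 0.9993)
a = F/m = (0.8000, -1.8000, -1.6667)
new position p' = (-1.4450, -0.9000, -0.7400)
new velocity v' = (1.1400, -0.0900, 1.1167)

p' = (-1.4450, -0.9000, -0.7400)
q' = (-0.0350, 0.0025, 0.0100, 0.9993)
v' = (1.1400, -0.0900, 1.1167)
ω' = (0.4171, -0.3460, 1.3690)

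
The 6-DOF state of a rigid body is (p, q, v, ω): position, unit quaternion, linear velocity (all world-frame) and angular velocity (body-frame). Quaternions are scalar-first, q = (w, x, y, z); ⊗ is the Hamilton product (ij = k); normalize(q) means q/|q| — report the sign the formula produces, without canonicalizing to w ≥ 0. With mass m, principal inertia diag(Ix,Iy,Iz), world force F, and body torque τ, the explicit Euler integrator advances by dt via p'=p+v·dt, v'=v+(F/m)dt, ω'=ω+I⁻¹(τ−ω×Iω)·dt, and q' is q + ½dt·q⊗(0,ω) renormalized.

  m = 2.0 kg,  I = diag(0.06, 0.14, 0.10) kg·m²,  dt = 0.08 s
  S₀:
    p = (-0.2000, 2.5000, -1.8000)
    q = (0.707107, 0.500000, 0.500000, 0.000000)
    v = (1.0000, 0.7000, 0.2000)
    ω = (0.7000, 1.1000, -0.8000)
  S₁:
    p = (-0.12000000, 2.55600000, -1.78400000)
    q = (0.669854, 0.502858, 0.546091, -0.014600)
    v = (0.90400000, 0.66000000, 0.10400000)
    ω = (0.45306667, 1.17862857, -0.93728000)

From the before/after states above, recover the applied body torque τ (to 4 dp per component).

ω₁ − ω₀ = (-0.24693333, 0.07862857, -0.13728000)
precession coupling = (0.0352, 0.0224, 0.0616)
I·α + gyro = (-0.1500, 0.1600, -0.1100)

τ = (-0.1500, 0.1600, -0.1100)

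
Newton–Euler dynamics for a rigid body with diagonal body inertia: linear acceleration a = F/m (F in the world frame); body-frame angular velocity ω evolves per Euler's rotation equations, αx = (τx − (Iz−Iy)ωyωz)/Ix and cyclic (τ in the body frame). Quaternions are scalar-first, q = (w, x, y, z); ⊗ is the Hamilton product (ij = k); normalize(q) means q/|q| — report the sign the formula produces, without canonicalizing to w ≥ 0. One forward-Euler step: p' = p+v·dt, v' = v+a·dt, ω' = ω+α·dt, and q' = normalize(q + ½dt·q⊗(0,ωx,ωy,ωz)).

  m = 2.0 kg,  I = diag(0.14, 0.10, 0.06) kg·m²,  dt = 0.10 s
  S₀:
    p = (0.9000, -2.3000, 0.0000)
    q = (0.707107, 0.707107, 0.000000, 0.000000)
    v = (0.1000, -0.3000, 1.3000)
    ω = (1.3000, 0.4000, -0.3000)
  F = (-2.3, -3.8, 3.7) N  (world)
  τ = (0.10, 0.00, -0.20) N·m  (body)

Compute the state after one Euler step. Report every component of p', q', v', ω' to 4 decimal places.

a = (-1.1500, -1.9000, 1.8500)
p' = p + v·dt = (0.9100, -2.3300, 0.1300)
new velocity v' = (-0.0150, -0.4900, 1.4850)
ω×(Iω) gyroscopic = (0.0048, -0.0312, -0.0208)
α = I⁻¹(τ − ω×Iω) = (0.6800, 0.3120, -2.9867)
ω' = ω + α·dt = (1.3680, 0.4312, -0.5987)
2q̇ = q⊗(0,ω) = (-0.9192391, 0.9192391, 0.4949749, 0.0707107)
updated quaternion q' = (0.6595, 0.7512, 0.0247, 0.0035)

p' = (0.9100, -2.3300, 0.1300)
q' = (0.6595, 0.7512, 0.0247, 0.0035)
v' = (-0.0150, -0.4900, 1.4850)
ω' = (1.3680, 0.4312, -0.5987)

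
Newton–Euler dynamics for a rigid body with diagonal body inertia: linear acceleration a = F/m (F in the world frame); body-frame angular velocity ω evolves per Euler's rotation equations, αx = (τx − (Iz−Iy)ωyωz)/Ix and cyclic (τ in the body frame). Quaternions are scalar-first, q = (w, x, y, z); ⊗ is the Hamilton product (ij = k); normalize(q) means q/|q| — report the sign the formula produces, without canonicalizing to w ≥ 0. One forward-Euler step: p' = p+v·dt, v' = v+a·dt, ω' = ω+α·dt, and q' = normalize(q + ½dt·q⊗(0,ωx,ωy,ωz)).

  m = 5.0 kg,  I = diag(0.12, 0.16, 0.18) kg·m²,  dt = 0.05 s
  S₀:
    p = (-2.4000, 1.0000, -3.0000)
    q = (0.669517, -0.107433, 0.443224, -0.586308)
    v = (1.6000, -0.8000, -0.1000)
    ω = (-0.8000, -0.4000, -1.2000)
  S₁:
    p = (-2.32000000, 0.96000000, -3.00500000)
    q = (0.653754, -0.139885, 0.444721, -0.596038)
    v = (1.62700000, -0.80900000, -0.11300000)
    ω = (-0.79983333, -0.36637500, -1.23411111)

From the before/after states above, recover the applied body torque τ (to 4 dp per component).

Δω = ω₁−ω₀ = (0.00016667, 0.03362500, -0.03411111)
applied torque τ = (0.0100, 0.0500, -0.1100)

τ = (0.0100, 0.0500, -0.1100)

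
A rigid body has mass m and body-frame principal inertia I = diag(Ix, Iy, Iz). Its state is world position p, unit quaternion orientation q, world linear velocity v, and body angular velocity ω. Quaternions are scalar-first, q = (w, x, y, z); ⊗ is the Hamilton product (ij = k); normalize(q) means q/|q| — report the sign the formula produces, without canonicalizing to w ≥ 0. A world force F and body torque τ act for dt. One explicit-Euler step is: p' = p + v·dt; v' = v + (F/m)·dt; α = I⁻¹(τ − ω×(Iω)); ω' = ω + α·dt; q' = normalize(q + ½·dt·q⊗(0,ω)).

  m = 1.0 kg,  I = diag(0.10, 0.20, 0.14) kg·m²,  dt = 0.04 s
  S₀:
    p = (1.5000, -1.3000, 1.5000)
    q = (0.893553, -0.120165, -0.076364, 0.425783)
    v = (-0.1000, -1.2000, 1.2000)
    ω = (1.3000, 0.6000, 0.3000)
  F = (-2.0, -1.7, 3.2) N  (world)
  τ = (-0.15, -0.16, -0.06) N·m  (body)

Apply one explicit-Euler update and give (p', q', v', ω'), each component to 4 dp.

p' = p + v·dt = (1.4960, -1.3480, 1.5480)
v' = v + a·dt = (-0.1800, -1.2680, 1.3280)
precession coupling ω×(Iω) = (-0.0108, -0.0156, 0.0780)
(τ − ω×Iω)/I = (-1.3920, -0.7220, -0.9857)
new body rate ω' = (1.2443, 0.5711, 0.2606)
2q̇ = q⊗(0,ω) = (0.0742980, 0.8832399, 1.1256992, 0.2952401)
q + ½dt·q⊗(0,ω), renormalized = (0.8947, -0.1025, -0.0538, 0.4315)

p' = (1.4960, -1.3480, 1.5480)
q' = (0.8947, -0.1025, -0.0538, 0.4315)
v' = (-0.1800, -1.2680, 1.3280)
ω' = (1.2443, 0.5711, 0.2606)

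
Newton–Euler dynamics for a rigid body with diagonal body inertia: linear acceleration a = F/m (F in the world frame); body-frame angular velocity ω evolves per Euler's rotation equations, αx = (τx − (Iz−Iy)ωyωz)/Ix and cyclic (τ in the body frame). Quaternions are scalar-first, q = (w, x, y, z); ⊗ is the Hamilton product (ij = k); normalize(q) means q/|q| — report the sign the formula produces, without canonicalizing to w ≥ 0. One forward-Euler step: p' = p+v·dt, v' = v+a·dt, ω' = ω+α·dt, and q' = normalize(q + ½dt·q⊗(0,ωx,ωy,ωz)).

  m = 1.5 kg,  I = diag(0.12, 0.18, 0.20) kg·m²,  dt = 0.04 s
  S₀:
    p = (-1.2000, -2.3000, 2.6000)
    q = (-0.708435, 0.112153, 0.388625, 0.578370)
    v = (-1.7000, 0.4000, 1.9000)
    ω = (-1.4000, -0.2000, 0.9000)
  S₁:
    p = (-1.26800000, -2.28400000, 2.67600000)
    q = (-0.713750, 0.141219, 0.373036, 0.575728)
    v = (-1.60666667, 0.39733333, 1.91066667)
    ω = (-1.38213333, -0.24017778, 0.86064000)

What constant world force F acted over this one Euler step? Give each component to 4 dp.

Δv = v₁−v₀ = (0.09333333, -0.00266667, 0.01066667)
m·(v₁−v₀)/dt = (3.5000, -0.1000, 0.4000)

F = (3.5000, -0.1000, 0.4000)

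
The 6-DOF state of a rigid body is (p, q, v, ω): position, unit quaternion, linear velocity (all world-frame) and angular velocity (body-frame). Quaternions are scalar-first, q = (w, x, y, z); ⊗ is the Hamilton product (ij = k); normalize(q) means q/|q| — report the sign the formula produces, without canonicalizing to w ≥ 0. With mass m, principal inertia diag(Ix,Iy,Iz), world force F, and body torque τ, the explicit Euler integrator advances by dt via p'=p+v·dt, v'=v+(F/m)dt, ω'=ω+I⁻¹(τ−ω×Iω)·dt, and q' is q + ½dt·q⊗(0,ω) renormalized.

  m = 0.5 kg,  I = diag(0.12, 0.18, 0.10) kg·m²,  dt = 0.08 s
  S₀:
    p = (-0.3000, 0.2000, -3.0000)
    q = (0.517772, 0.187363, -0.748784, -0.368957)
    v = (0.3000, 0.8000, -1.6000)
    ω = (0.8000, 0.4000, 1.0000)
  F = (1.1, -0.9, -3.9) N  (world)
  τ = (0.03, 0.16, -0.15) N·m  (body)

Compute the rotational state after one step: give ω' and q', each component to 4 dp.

ω' = (0.8413, 0.4640, 0.8646)
q' = (0.5377, 0.1796, -0.7587, -0.3208)

gyro term ω×Iω = (-0.0320, 0.0160, 0.0192)
(τ − ω×Iω)/I = (0.5167, 0.8000, -1.6920)
ω + α·dt = (0.8413, 0.4640, 0.8646)
2q̇ = q⊗(0,ω) = (0.5185802, -0.1869836, -0.2754198, 1.1917444)
q' = normalize(q + ½dt·q⊗(0,ω)) = (0.5377, 0.1796, -0.7587, -0.3208)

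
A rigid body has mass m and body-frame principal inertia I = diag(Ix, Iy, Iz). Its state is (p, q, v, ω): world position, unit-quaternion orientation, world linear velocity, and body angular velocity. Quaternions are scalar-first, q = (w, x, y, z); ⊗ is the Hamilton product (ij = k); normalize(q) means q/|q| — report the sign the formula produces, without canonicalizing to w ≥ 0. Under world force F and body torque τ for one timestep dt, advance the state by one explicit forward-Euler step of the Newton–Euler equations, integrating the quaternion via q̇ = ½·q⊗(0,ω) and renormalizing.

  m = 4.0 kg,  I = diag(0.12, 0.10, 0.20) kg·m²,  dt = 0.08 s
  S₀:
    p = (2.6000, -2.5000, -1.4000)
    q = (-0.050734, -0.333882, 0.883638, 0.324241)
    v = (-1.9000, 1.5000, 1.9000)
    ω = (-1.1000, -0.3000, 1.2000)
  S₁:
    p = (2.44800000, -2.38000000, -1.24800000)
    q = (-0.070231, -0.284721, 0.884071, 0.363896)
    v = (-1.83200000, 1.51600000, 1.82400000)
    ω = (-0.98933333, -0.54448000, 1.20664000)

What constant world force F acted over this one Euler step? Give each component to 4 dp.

F = (3.4000, 0.8000, -3.8000)

v₁ − v₀ = (0.06800000, 0.01600000, -0.07600000)
applied force F = (3.4000, 0.8000, -3.8000)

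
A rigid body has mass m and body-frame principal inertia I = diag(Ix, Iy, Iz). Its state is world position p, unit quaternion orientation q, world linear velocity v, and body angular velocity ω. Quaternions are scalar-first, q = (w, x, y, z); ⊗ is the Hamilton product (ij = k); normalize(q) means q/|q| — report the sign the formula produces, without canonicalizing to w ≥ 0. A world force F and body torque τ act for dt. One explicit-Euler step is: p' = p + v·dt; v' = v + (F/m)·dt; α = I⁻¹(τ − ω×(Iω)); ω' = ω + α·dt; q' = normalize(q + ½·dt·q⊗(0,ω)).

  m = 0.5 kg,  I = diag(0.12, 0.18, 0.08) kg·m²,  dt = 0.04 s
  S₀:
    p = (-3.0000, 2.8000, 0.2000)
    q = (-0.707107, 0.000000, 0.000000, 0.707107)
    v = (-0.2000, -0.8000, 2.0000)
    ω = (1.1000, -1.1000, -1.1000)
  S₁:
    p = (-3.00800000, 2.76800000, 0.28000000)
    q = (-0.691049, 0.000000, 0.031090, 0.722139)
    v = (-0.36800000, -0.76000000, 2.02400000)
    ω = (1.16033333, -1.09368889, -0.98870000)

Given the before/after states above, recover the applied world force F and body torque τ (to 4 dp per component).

F = (-2.1000, 0.5000, 0.3000)
τ = (0.0600, -0.0200, 0.1500)

Δv = v₁−v₀ = (-0.16800000, 0.04000000, 0.02400000)
m·(v₁−v₀)/dt = (-2.1000, 0.5000, 0.3000)
ω₁ − ω₀ = (0.06033333, 0.00631111, 0.11130000)
precession coupling = (-0.1210, -0.0484, -0.0726)
τ = I·(Δω/dt) + ω₀×(Iω₀) = (0.0600, -0.0200, 0.1500)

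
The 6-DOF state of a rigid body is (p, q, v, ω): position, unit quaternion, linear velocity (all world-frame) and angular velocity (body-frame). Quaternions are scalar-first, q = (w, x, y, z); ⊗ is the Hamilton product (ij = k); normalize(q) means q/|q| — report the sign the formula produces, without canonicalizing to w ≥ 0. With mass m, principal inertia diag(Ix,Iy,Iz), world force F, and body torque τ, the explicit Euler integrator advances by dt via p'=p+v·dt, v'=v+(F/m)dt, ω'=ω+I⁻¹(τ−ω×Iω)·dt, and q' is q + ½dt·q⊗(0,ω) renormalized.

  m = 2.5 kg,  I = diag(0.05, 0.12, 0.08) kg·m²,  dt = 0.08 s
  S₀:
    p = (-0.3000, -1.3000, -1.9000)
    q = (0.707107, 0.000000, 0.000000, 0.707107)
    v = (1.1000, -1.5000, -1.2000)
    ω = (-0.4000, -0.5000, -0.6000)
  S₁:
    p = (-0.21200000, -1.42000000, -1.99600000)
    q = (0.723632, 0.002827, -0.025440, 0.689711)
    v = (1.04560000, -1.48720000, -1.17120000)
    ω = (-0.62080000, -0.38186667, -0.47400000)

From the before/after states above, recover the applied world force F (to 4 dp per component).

F = (-1.7000, 0.4000, 0.9000)

Δv = v₁−v₀ = (-0.05440000, 0.01280000, 0.02880000)
m·(v₁−v₀)/dt = (-1.7000, 0.4000, 0.9000)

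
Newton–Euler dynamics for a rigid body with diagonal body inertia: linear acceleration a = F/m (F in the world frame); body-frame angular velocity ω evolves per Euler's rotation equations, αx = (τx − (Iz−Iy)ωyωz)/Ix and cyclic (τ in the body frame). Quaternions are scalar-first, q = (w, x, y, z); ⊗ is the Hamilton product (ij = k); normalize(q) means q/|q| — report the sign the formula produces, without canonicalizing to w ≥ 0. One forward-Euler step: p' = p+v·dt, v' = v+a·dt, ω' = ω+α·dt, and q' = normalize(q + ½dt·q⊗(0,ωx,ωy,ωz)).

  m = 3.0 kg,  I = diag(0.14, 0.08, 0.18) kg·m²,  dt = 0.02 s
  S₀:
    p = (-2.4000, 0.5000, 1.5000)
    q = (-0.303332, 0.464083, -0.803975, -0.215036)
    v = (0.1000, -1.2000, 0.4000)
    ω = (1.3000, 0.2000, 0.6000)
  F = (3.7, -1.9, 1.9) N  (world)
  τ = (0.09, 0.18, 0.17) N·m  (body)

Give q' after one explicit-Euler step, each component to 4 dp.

2q̇ = q⊗(0,ω) = (-0.3134913, -0.8337094, -0.6186630, 0.9559849)
q + ½dt·q⊗(0,ω), renormalized = (-0.3064, 0.4557, -0.8101, -0.2055)

q' = (-0.3064, 0.4557, -0.8101, -0.2055)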